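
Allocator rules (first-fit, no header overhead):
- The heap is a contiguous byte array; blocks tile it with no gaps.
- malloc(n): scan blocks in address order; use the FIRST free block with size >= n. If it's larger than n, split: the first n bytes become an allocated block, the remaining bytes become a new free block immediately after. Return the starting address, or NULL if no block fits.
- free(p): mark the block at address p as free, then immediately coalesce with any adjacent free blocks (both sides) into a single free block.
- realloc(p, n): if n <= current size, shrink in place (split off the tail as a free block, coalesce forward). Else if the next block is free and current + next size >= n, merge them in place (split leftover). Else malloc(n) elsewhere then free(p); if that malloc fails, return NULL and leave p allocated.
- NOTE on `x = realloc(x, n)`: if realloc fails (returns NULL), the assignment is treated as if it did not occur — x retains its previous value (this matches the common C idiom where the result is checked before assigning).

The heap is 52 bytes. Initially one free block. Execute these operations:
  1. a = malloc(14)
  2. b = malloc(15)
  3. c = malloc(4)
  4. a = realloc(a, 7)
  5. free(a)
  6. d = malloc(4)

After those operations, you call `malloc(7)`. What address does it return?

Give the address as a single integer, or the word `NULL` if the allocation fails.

Op 1: a = malloc(14) -> a = 0; heap: [0-13 ALLOC][14-51 FREE]
Op 2: b = malloc(15) -> b = 14; heap: [0-13 ALLOC][14-28 ALLOC][29-51 FREE]
Op 3: c = malloc(4) -> c = 29; heap: [0-13 ALLOC][14-28 ALLOC][29-32 ALLOC][33-51 FREE]
Op 4: a = realloc(a, 7) -> a = 0; heap: [0-6 ALLOC][7-13 FREE][14-28 ALLOC][29-32 ALLOC][33-51 FREE]
Op 5: free(a) -> (freed a); heap: [0-13 FREE][14-28 ALLOC][29-32 ALLOC][33-51 FREE]
Op 6: d = malloc(4) -> d = 0; heap: [0-3 ALLOC][4-13 FREE][14-28 ALLOC][29-32 ALLOC][33-51 FREE]
malloc(7): first-fit scan over [0-3 ALLOC][4-13 FREE][14-28 ALLOC][29-32 ALLOC][33-51 FREE] -> 4

Answer: 4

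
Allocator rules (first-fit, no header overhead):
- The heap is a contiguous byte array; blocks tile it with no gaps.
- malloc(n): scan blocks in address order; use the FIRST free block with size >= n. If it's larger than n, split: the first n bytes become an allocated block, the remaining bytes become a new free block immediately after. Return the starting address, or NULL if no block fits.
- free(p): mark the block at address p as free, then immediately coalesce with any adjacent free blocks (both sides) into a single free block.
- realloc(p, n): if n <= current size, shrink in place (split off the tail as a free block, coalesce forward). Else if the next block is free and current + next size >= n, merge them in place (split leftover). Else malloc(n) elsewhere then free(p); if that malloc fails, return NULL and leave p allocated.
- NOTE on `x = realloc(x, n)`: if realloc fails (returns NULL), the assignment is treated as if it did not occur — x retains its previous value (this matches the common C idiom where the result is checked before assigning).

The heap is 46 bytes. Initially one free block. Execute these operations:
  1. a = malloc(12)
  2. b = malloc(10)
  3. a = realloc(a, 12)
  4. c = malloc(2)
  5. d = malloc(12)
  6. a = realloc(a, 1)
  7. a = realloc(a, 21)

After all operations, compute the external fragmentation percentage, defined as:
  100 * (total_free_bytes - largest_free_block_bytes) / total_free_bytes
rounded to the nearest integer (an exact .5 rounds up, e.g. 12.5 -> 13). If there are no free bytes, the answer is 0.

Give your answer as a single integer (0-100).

Answer: 48

Derivation:
Op 1: a = malloc(12) -> a = 0; heap: [0-11 ALLOC][12-45 FREE]
Op 2: b = malloc(10) -> b = 12; heap: [0-11 ALLOC][12-21 ALLOC][22-45 FREE]
Op 3: a = realloc(a, 12) -> a = 0; heap: [0-11 ALLOC][12-21 ALLOC][22-45 FREE]
Op 4: c = malloc(2) -> c = 22; heap: [0-11 ALLOC][12-21 ALLOC][22-23 ALLOC][24-45 FREE]
Op 5: d = malloc(12) -> d = 24; heap: [0-11 ALLOC][12-21 ALLOC][22-23 ALLOC][24-35 ALLOC][36-45 FREE]
Op 6: a = realloc(a, 1) -> a = 0; heap: [0-0 ALLOC][1-11 FREE][12-21 ALLOC][22-23 ALLOC][24-35 ALLOC][36-45 FREE]
Op 7: a = realloc(a, 21) -> NULL (a unchanged); heap: [0-0 ALLOC][1-11 FREE][12-21 ALLOC][22-23 ALLOC][24-35 ALLOC][36-45 FREE]
Free blocks: [11 10] total_free=21 largest=11 -> 100*(21-11)/21 = 1000/21 ≈ 47.619 -> rounds to 48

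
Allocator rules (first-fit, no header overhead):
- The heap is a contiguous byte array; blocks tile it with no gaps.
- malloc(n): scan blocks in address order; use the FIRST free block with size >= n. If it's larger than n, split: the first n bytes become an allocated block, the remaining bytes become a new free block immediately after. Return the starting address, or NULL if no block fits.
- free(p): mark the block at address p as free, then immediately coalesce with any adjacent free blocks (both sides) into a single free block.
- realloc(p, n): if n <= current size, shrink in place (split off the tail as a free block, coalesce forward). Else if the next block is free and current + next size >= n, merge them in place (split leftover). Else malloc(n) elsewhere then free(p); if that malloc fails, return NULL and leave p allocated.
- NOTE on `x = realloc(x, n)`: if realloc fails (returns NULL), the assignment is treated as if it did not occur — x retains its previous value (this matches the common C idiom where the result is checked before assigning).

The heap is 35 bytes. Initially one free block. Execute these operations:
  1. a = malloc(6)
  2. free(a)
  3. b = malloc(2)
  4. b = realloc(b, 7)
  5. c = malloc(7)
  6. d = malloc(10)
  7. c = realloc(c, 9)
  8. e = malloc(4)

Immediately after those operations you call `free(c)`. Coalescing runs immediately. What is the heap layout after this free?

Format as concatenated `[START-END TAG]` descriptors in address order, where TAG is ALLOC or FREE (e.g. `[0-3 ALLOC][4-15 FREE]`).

Op 1: a = malloc(6) -> a = 0; heap: [0-5 ALLOC][6-34 FREE]
Op 2: free(a) -> (freed a); heap: [0-34 FREE]
Op 3: b = malloc(2) -> b = 0; heap: [0-1 ALLOC][2-34 FREE]
Op 4: b = realloc(b, 7) -> b = 0; heap: [0-6 ALLOC][7-34 FREE]
Op 5: c = malloc(7) -> c = 7; heap: [0-6 ALLOC][7-13 ALLOC][14-34 FREE]
Op 6: d = malloc(10) -> d = 14; heap: [0-6 ALLOC][7-13 ALLOC][14-23 ALLOC][24-34 FREE]
Op 7: c = realloc(c, 9) -> c = 24; heap: [0-6 ALLOC][7-13 FREE][14-23 ALLOC][24-32 ALLOC][33-34 FREE]
Op 8: e = malloc(4) -> e = 7; heap: [0-6 ALLOC][7-10 ALLOC][11-13 FREE][14-23 ALLOC][24-32 ALLOC][33-34 FREE]
free(c): c = 24 -> block [24-32 ALLOC]; mark free, coalesce with adjacent free neighbors -> [0-6 ALLOC][7-10 ALLOC][11-13 FREE][14-23 ALLOC][24-34 FREE]

Answer: [0-6 ALLOC][7-10 ALLOC][11-13 FREE][14-23 ALLOC][24-34 FREE]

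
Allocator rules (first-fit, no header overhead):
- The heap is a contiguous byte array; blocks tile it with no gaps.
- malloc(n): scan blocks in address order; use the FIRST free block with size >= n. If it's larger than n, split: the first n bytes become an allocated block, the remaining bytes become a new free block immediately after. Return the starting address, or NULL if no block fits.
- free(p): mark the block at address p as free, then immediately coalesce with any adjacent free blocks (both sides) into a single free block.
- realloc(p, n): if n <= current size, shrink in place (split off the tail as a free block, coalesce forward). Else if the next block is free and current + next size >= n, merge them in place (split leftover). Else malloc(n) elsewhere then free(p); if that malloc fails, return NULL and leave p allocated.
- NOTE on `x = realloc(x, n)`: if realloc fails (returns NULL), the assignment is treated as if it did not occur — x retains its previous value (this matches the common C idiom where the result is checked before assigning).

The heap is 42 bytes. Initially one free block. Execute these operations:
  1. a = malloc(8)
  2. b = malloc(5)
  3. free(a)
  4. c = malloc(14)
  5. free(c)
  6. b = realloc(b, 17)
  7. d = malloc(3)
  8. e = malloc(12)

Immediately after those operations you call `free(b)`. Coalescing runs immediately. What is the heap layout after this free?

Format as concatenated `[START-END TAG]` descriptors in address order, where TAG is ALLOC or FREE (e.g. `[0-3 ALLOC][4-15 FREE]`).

Op 1: a = malloc(8) -> a = 0; heap: [0-7 ALLOC][8-41 FREE]
Op 2: b = malloc(5) -> b = 8; heap: [0-7 ALLOC][8-12 ALLOC][13-41 FREE]
Op 3: free(a) -> (freed a); heap: [0-7 FREE][8-12 ALLOC][13-41 FREE]
Op 4: c = malloc(14) -> c = 13; heap: [0-7 FREE][8-12 ALLOC][13-26 ALLOC][27-41 FREE]
Op 5: free(c) -> (freed c); heap: [0-7 FREE][8-12 ALLOC][13-41 FREE]
Op 6: b = realloc(b, 17) -> b = 8; heap: [0-7 FREE][8-24 ALLOC][25-41 FREE]
Op 7: d = malloc(3) -> d = 0; heap: [0-2 ALLOC][3-7 FREE][8-24 ALLOC][25-41 FREE]
Op 8: e = malloc(12) -> e = 25; heap: [0-2 ALLOC][3-7 FREE][8-24 ALLOC][25-36 ALLOC][37-41 FREE]
free(b): b = 8 -> block [8-24 ALLOC]; mark free, coalesce with adjacent free neighbors -> [0-2 ALLOC][3-24 FREE][25-36 ALLOC][37-41 FREE]

Answer: [0-2 ALLOC][3-24 FREE][25-36 ALLOC][37-41 FREE]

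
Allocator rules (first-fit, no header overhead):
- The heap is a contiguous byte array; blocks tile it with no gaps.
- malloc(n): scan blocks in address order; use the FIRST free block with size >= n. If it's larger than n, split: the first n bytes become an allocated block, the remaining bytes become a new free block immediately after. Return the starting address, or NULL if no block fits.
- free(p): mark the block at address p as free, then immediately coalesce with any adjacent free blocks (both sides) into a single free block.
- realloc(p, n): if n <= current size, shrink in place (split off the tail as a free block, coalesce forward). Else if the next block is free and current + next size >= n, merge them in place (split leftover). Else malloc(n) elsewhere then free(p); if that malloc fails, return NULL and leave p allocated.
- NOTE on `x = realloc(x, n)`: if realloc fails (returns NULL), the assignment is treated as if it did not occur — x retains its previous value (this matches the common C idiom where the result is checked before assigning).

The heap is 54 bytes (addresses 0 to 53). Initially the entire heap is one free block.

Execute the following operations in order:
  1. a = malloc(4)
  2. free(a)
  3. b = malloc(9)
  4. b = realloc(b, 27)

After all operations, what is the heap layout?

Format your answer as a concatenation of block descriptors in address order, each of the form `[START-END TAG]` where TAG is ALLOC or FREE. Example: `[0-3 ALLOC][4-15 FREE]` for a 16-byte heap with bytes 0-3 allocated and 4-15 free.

Op 1: a = malloc(4) -> a = 0; heap: [0-3 ALLOC][4-53 FREE]
Op 2: free(a) -> (freed a); heap: [0-53 FREE]
Op 3: b = malloc(9) -> b = 0; heap: [0-8 ALLOC][9-53 FREE]
Op 4: b = realloc(b, 27) -> b = 0; heap: [0-26 ALLOC][27-53 FREE]

Answer: [0-26 ALLOC][27-53 FREE]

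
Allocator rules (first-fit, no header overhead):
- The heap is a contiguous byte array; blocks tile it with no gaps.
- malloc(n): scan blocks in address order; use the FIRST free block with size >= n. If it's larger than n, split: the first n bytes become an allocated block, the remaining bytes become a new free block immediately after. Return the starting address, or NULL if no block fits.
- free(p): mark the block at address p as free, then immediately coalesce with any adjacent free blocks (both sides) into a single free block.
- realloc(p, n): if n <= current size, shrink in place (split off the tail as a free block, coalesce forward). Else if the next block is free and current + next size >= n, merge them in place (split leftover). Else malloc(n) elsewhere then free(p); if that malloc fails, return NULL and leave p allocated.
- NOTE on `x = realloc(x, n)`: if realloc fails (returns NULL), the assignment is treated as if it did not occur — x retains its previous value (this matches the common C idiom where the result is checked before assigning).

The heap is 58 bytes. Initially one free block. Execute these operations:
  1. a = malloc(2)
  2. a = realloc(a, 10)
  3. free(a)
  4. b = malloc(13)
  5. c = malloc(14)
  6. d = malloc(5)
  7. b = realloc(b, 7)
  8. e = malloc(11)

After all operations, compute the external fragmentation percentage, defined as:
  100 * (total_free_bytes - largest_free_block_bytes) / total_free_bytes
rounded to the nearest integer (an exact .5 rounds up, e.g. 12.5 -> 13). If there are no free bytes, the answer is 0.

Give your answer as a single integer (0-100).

Op 1: a = malloc(2) -> a = 0; heap: [0-1 ALLOC][2-57 FREE]
Op 2: a = realloc(a, 10) -> a = 0; heap: [0-9 ALLOC][10-57 FREE]
Op 3: free(a) -> (freed a); heap: [0-57 FREE]
Op 4: b = malloc(13) -> b = 0; heap: [0-12 ALLOC][13-57 FREE]
Op 5: c = malloc(14) -> c = 13; heap: [0-12 ALLOC][13-26 ALLOC][27-57 FREE]
Op 6: d = malloc(5) -> d = 27; heap: [0-12 ALLOC][13-26 ALLOC][27-31 ALLOC][32-57 FREE]
Op 7: b = realloc(b, 7) -> b = 0; heap: [0-6 ALLOC][7-12 FREE][13-26 ALLOC][27-31 ALLOC][32-57 FREE]
Op 8: e = malloc(11) -> e = 32; heap: [0-6 ALLOC][7-12 FREE][13-26 ALLOC][27-31 ALLOC][32-42 ALLOC][43-57 FREE]
Free blocks: [6 15] total_free=21 largest=15 -> 100*(21-15)/21 = 600/21 ≈ 28.571 -> rounds to 29

Answer: 29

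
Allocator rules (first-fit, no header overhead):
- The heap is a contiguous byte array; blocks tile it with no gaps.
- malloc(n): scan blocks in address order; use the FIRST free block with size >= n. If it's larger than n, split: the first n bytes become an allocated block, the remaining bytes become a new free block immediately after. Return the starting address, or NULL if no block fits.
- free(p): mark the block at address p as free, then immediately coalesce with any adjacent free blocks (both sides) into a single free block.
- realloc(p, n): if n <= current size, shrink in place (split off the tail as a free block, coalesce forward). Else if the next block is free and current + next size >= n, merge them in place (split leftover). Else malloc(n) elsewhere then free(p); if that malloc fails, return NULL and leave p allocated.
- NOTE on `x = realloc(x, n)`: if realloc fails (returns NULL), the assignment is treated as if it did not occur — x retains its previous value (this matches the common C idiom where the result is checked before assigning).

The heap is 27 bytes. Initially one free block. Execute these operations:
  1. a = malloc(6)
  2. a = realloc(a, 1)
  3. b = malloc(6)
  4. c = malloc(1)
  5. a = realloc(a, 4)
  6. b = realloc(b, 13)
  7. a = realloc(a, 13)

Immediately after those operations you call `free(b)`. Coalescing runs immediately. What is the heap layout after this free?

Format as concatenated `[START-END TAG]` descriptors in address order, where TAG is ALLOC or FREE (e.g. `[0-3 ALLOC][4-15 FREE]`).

Answer: [0-6 FREE][7-7 ALLOC][8-11 ALLOC][12-26 FREE]

Derivation:
Op 1: a = malloc(6) -> a = 0; heap: [0-5 ALLOC][6-26 FREE]
Op 2: a = realloc(a, 1) -> a = 0; heap: [0-0 ALLOC][1-26 FREE]
Op 3: b = malloc(6) -> b = 1; heap: [0-0 ALLOC][1-6 ALLOC][7-26 FREE]
Op 4: c = malloc(1) -> c = 7; heap: [0-0 ALLOC][1-6 ALLOC][7-7 ALLOC][8-26 FREE]
Op 5: a = realloc(a, 4) -> a = 8; heap: [0-0 FREE][1-6 ALLOC][7-7 ALLOC][8-11 ALLOC][12-26 FREE]
Op 6: b = realloc(b, 13) -> b = 12; heap: [0-6 FREE][7-7 ALLOC][8-11 ALLOC][12-24 ALLOC][25-26 FREE]
Op 7: a = realloc(a, 13) -> NULL (a unchanged); heap: [0-6 FREE][7-7 ALLOC][8-11 ALLOC][12-24 ALLOC][25-26 FREE]
free(b): b = 12 -> block [12-24 ALLOC]; mark free, coalesce with adjacent free neighbors -> [0-6 FREE][7-7 ALLOC][8-11 ALLOC][12-26 FREE]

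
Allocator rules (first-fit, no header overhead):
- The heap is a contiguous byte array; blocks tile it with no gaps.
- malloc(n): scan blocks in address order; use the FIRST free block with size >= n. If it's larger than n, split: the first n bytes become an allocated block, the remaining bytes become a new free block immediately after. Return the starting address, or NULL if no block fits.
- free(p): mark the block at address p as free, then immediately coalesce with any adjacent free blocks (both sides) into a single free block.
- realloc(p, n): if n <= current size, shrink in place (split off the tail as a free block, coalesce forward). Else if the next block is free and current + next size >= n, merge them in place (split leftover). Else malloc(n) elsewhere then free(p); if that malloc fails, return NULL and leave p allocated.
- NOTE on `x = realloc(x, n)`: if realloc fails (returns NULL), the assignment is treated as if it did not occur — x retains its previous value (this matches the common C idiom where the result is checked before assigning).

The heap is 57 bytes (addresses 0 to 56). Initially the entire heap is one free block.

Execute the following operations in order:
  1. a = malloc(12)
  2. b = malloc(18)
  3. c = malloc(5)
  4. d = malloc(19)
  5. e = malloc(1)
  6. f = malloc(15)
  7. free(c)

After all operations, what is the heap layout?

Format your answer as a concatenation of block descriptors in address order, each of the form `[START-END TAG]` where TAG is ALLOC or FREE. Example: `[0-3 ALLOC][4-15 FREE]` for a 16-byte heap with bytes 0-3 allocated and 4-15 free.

Answer: [0-11 ALLOC][12-29 ALLOC][30-34 FREE][35-53 ALLOC][54-54 ALLOC][55-56 FREE]

Derivation:
Op 1: a = malloc(12) -> a = 0; heap: [0-11 ALLOC][12-56 FREE]
Op 2: b = malloc(18) -> b = 12; heap: [0-11 ALLOC][12-29 ALLOC][30-56 FREE]
Op 3: c = malloc(5) -> c = 30; heap: [0-11 ALLOC][12-29 ALLOC][30-34 ALLOC][35-56 FREE]
Op 4: d = malloc(19) -> d = 35; heap: [0-11 ALLOC][12-29 ALLOC][30-34 ALLOC][35-53 ALLOC][54-56 FREE]
Op 5: e = malloc(1) -> e = 54; heap: [0-11 ALLOC][12-29 ALLOC][30-34 ALLOC][35-53 ALLOC][54-54 ALLOC][55-56 FREE]
Op 6: f = malloc(15) -> f = NULL; heap: [0-11 ALLOC][12-29 ALLOC][30-34 ALLOC][35-53 ALLOC][54-54 ALLOC][55-56 FREE]
Op 7: free(c) -> (freed c); heap: [0-11 ALLOC][12-29 ALLOC][30-34 FREE][35-53 ALLOC][54-54 ALLOC][55-56 FREE]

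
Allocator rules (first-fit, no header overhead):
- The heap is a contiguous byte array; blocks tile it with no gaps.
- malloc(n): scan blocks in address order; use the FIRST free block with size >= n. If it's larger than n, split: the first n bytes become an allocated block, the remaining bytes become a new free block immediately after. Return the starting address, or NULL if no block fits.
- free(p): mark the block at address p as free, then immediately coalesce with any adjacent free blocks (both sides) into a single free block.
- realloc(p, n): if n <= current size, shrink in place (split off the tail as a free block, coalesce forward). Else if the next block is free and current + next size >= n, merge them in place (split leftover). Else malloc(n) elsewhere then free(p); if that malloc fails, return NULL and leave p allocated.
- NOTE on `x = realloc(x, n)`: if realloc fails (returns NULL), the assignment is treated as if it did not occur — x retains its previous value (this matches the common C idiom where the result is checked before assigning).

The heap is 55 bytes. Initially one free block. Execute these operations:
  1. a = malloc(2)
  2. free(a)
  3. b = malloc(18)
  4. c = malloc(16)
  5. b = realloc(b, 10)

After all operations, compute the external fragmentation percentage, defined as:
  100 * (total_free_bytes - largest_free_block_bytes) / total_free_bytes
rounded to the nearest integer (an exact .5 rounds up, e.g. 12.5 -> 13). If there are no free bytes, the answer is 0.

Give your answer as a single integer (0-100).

Op 1: a = malloc(2) -> a = 0; heap: [0-1 ALLOC][2-54 FREE]
Op 2: free(a) -> (freed a); heap: [0-54 FREE]
Op 3: b = malloc(18) -> b = 0; heap: [0-17 ALLOC][18-54 FREE]
Op 4: c = malloc(16) -> c = 18; heap: [0-17 ALLOC][18-33 ALLOC][34-54 FREE]
Op 5: b = realloc(b, 10) -> b = 0; heap: [0-9 ALLOC][10-17 FREE][18-33 ALLOC][34-54 FREE]
Free blocks: [8 21] total_free=29 largest=21 -> 100*(29-21)/29 = 800/29 ≈ 27.586 -> rounds to 28

Answer: 28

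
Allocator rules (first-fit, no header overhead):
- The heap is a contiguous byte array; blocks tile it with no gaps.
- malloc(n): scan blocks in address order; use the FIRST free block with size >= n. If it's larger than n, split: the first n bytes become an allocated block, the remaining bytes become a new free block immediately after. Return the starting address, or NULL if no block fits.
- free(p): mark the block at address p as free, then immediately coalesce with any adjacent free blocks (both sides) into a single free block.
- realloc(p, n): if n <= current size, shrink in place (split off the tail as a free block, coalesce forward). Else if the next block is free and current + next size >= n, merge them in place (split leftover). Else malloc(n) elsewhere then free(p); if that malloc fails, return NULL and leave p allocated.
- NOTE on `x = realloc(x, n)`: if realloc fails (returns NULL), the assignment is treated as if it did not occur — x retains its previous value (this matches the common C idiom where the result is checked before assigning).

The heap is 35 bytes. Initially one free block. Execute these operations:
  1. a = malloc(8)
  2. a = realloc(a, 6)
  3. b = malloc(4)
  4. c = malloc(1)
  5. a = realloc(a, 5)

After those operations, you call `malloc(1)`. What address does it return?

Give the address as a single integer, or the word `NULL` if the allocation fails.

Answer: 5

Derivation:
Op 1: a = malloc(8) -> a = 0; heap: [0-7 ALLOC][8-34 FREE]
Op 2: a = realloc(a, 6) -> a = 0; heap: [0-5 ALLOC][6-34 FREE]
Op 3: b = malloc(4) -> b = 6; heap: [0-5 ALLOC][6-9 ALLOC][10-34 FREE]
Op 4: c = malloc(1) -> c = 10; heap: [0-5 ALLOC][6-9 ALLOC][10-10 ALLOC][11-34 FREE]
Op 5: a = realloc(a, 5) -> a = 0; heap: [0-4 ALLOC][5-5 FREE][6-9 ALLOC][10-10 ALLOC][11-34 FREE]
malloc(1): first-fit scan over [0-4 ALLOC][5-5 FREE][6-9 ALLOC][10-10 ALLOC][11-34 FREE] -> 5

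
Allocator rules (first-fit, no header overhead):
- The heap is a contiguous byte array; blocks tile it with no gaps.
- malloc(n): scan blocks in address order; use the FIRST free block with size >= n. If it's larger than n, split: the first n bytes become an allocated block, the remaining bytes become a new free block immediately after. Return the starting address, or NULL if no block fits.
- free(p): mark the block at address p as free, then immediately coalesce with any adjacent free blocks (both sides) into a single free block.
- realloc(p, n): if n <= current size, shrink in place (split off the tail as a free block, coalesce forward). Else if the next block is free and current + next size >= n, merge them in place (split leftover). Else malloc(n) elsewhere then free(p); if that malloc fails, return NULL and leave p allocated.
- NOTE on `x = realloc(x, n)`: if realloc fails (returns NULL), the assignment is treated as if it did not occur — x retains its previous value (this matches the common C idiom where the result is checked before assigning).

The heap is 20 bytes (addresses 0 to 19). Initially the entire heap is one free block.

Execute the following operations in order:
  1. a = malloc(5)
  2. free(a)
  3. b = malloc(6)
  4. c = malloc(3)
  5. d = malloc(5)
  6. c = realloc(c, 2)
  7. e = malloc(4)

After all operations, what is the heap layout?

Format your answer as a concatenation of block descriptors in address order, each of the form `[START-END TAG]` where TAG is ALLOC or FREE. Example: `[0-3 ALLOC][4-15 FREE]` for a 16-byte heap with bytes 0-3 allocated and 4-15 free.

Answer: [0-5 ALLOC][6-7 ALLOC][8-8 FREE][9-13 ALLOC][14-17 ALLOC][18-19 FREE]

Derivation:
Op 1: a = malloc(5) -> a = 0; heap: [0-4 ALLOC][5-19 FREE]
Op 2: free(a) -> (freed a); heap: [0-19 FREE]
Op 3: b = malloc(6) -> b = 0; heap: [0-5 ALLOC][6-19 FREE]
Op 4: c = malloc(3) -> c = 6; heap: [0-5 ALLOC][6-8 ALLOC][9-19 FREE]
Op 5: d = malloc(5) -> d = 9; heap: [0-5 ALLOC][6-8 ALLOC][9-13 ALLOC][14-19 FREE]
Op 6: c = realloc(c, 2) -> c = 6; heap: [0-5 ALLOC][6-7 ALLOC][8-8 FREE][9-13 ALLOC][14-19 FREE]
Op 7: e = malloc(4) -> e = 14; heap: [0-5 ALLOC][6-7 ALLOC][8-8 FREE][9-13 ALLOC][14-17 ALLOC][18-19 FREE]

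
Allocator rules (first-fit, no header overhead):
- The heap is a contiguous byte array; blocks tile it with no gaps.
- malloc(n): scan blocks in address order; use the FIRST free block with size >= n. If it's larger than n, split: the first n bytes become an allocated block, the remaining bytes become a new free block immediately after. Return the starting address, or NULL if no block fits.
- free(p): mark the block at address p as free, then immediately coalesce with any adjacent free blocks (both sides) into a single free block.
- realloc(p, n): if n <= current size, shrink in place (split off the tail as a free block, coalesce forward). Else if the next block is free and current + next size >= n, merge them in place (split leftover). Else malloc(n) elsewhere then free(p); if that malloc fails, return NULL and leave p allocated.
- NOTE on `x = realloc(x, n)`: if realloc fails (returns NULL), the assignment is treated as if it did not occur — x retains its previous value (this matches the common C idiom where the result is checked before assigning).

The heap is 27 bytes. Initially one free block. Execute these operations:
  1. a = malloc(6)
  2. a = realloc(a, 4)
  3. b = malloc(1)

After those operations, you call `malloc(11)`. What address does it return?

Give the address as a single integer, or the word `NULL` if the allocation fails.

Answer: 5

Derivation:
Op 1: a = malloc(6) -> a = 0; heap: [0-5 ALLOC][6-26 FREE]
Op 2: a = realloc(a, 4) -> a = 0; heap: [0-3 ALLOC][4-26 FREE]
Op 3: b = malloc(1) -> b = 4; heap: [0-3 ALLOC][4-4 ALLOC][5-26 FREE]
malloc(11): first-fit scan over [0-3 ALLOC][4-4 ALLOC][5-26 FREE] -> 5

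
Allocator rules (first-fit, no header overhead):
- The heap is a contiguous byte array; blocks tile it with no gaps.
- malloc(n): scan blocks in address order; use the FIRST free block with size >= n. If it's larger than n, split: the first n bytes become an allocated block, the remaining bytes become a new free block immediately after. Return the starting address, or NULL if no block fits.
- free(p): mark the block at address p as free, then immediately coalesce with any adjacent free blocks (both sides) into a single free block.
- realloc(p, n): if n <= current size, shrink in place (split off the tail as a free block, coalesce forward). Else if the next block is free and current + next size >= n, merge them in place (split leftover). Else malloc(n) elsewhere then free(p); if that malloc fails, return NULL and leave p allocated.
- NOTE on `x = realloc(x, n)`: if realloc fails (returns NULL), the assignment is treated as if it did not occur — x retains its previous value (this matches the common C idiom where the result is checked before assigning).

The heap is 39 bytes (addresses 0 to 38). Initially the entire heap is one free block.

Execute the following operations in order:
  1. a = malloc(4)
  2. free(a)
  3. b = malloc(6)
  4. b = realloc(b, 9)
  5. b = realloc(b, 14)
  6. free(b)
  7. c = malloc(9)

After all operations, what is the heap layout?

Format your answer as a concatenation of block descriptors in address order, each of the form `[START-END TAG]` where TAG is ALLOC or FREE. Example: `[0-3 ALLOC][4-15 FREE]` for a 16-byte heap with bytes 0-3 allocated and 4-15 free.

Op 1: a = malloc(4) -> a = 0; heap: [0-3 ALLOC][4-38 FREE]
Op 2: free(a) -> (freed a); heap: [0-38 FREE]
Op 3: b = malloc(6) -> b = 0; heap: [0-5 ALLOC][6-38 FREE]
Op 4: b = realloc(b, 9) -> b = 0; heap: [0-8 ALLOC][9-38 FREE]
Op 5: b = realloc(b, 14) -> b = 0; heap: [0-13 ALLOC][14-38 FREE]
Op 6: free(b) -> (freed b); heap: [0-38 FREE]
Op 7: c = malloc(9) -> c = 0; heap: [0-8 ALLOC][9-38 FREE]

Answer: [0-8 ALLOC][9-38 FREE]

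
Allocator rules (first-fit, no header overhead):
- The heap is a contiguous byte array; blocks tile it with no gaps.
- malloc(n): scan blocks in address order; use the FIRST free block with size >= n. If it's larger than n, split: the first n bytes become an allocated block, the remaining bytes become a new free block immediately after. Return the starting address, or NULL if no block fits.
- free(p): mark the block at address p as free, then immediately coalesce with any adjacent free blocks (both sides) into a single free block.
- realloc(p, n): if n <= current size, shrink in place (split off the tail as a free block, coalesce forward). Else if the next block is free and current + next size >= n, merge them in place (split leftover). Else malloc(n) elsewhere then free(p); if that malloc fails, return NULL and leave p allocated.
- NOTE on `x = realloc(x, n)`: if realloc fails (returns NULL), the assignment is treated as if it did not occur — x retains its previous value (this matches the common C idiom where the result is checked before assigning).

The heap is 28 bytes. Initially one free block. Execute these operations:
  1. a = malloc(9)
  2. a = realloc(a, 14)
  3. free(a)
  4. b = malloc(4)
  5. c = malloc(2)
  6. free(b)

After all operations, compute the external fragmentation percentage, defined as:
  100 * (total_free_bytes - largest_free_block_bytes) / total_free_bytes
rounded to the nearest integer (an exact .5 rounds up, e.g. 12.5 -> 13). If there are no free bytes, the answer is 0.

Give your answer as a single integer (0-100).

Answer: 15

Derivation:
Op 1: a = malloc(9) -> a = 0; heap: [0-8 ALLOC][9-27 FREE]
Op 2: a = realloc(a, 14) -> a = 0; heap: [0-13 ALLOC][14-27 FREE]
Op 3: free(a) -> (freed a); heap: [0-27 FREE]
Op 4: b = malloc(4) -> b = 0; heap: [0-3 ALLOC][4-27 FREE]
Op 5: c = malloc(2) -> c = 4; heap: [0-3 ALLOC][4-5 ALLOC][6-27 FREE]
Op 6: free(b) -> (freed b); heap: [0-3 FREE][4-5 ALLOC][6-27 FREE]
Free blocks: [4 22] total_free=26 largest=22 -> 100*(26-22)/26 = 400/26 ≈ 15.385 -> rounds to 15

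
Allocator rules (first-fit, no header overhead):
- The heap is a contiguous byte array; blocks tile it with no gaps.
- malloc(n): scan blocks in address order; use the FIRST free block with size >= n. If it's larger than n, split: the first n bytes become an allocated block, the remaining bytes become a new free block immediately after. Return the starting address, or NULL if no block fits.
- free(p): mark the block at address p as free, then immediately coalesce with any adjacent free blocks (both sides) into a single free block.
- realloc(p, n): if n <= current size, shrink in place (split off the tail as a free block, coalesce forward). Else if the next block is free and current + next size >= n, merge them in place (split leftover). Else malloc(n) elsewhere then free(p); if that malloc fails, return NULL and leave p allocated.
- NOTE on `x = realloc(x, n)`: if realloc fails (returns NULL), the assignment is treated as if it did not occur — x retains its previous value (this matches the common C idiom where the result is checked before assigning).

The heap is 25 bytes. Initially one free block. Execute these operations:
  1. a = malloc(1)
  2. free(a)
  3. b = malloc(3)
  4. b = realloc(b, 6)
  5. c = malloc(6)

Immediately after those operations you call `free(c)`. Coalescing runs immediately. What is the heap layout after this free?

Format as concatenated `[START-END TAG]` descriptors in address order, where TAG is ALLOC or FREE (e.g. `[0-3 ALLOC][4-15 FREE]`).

Op 1: a = malloc(1) -> a = 0; heap: [0-0 ALLOC][1-24 FREE]
Op 2: free(a) -> (freed a); heap: [0-24 FREE]
Op 3: b = malloc(3) -> b = 0; heap: [0-2 ALLOC][3-24 FREE]
Op 4: b = realloc(b, 6) -> b = 0; heap: [0-5 ALLOC][6-24 FREE]
Op 5: c = malloc(6) -> c = 6; heap: [0-5 ALLOC][6-11 ALLOC][12-24 FREE]
free(c): c = 6 -> block [6-11 ALLOC]; mark free, coalesce with adjacent free neighbors -> [0-5 ALLOC][6-24 FREE]

Answer: [0-5 ALLOC][6-24 FREE]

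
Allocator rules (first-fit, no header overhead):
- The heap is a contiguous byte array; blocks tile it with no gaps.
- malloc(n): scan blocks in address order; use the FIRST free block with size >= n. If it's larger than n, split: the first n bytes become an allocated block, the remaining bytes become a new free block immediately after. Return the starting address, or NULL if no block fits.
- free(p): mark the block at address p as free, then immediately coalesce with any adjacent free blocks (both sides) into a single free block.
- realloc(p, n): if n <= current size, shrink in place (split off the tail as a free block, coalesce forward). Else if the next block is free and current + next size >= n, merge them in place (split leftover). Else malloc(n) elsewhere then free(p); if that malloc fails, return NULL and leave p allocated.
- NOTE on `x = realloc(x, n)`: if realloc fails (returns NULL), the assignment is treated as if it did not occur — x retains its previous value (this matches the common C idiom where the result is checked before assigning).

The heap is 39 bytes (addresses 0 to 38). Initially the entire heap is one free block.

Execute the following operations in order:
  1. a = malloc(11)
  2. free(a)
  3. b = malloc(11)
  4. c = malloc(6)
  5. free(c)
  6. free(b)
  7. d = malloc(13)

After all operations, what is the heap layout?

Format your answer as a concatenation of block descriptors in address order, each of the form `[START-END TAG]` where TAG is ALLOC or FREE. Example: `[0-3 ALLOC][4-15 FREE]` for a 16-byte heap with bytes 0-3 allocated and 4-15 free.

Answer: [0-12 ALLOC][13-38 FREE]

Derivation:
Op 1: a = malloc(11) -> a = 0; heap: [0-10 ALLOC][11-38 FREE]
Op 2: free(a) -> (freed a); heap: [0-38 FREE]
Op 3: b = malloc(11) -> b = 0; heap: [0-10 ALLOC][11-38 FREE]
Op 4: c = malloc(6) -> c = 11; heap: [0-10 ALLOC][11-16 ALLOC][17-38 FREE]
Op 5: free(c) -> (freed c); heap: [0-10 ALLOC][11-38 FREE]
Op 6: free(b) -> (freed b); heap: [0-38 FREE]
Op 7: d = malloc(13) -> d = 0; heap: [0-12 ALLOC][13-38 FREE]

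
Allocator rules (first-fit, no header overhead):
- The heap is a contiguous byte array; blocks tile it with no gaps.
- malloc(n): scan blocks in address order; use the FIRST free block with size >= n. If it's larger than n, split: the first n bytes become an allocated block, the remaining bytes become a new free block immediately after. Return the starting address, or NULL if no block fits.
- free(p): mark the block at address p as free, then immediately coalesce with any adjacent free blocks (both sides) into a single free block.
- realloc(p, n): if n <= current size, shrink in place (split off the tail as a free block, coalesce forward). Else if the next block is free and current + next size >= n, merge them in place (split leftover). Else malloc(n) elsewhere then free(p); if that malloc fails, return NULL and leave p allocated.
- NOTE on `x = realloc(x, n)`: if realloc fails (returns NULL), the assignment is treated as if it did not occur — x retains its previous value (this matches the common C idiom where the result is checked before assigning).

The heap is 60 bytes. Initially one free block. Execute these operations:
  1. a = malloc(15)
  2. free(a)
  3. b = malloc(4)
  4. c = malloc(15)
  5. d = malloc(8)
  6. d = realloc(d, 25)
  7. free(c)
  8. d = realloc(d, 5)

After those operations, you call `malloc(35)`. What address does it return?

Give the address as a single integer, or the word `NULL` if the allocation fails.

Op 1: a = malloc(15) -> a = 0; heap: [0-14 ALLOC][15-59 FREE]
Op 2: free(a) -> (freed a); heap: [0-59 FREE]
Op 3: b = malloc(4) -> b = 0; heap: [0-3 ALLOC][4-59 FREE]
Op 4: c = malloc(15) -> c = 4; heap: [0-3 ALLOC][4-18 ALLOC][19-59 FREE]
Op 5: d = malloc(8) -> d = 19; heap: [0-3 ALLOC][4-18 ALLOC][19-26 ALLOC][27-59 FREE]
Op 6: d = realloc(d, 25) -> d = 19; heap: [0-3 ALLOC][4-18 ALLOC][19-43 ALLOC][44-59 FREE]
Op 7: free(c) -> (freed c); heap: [0-3 ALLOC][4-18 FREE][19-43 ALLOC][44-59 FREE]
Op 8: d = realloc(d, 5) -> d = 19; heap: [0-3 ALLOC][4-18 FREE][19-23 ALLOC][24-59 FREE]
malloc(35): first-fit scan over [0-3 ALLOC][4-18 FREE][19-23 ALLOC][24-59 FREE] -> 24

Answer: 24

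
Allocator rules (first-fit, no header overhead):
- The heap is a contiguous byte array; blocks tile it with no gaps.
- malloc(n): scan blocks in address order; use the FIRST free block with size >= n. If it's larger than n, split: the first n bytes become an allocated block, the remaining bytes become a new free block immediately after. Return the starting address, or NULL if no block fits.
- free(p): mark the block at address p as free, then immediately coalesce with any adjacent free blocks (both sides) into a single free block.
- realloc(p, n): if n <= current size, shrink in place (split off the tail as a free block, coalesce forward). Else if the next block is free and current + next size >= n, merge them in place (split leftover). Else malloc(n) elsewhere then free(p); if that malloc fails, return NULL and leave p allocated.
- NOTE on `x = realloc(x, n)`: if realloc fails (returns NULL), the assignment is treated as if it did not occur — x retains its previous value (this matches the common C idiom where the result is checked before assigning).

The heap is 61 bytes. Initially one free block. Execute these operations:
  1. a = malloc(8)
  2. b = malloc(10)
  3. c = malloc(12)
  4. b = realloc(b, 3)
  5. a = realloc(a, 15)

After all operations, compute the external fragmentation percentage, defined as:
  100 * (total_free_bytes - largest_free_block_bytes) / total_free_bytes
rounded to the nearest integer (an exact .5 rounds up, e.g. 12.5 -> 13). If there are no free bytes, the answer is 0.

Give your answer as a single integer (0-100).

Answer: 48

Derivation:
Op 1: a = malloc(8) -> a = 0; heap: [0-7 ALLOC][8-60 FREE]
Op 2: b = malloc(10) -> b = 8; heap: [0-7 ALLOC][8-17 ALLOC][18-60 FREE]
Op 3: c = malloc(12) -> c = 18; heap: [0-7 ALLOC][8-17 ALLOC][18-29 ALLOC][30-60 FREE]
Op 4: b = realloc(b, 3) -> b = 8; heap: [0-7 ALLOC][8-10 ALLOC][11-17 FREE][18-29 ALLOC][30-60 FREE]
Op 5: a = realloc(a, 15) -> a = 30; heap: [0-7 FREE][8-10 ALLOC][11-17 FREE][18-29 ALLOC][30-44 ALLOC][45-60 FREE]
Free blocks: [8 7 16] total_free=31 largest=16 -> 100*(31-16)/31 = 1500/31 ≈ 48.387 -> rounds to 48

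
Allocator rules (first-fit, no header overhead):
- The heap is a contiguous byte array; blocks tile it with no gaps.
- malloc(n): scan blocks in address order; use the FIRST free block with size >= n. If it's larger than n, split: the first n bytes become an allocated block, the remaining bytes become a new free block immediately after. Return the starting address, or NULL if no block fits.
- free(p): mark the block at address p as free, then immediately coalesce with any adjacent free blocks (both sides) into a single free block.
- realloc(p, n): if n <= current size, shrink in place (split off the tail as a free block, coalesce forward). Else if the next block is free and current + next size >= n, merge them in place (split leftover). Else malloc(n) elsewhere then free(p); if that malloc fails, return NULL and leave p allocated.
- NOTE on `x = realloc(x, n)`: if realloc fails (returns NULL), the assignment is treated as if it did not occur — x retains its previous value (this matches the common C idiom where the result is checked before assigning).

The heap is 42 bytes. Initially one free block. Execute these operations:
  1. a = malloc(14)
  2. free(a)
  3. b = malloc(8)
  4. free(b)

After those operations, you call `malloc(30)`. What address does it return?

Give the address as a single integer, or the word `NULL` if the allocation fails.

Op 1: a = malloc(14) -> a = 0; heap: [0-13 ALLOC][14-41 FREE]
Op 2: free(a) -> (freed a); heap: [0-41 FREE]
Op 3: b = malloc(8) -> b = 0; heap: [0-7 ALLOC][8-41 FREE]
Op 4: free(b) -> (freed b); heap: [0-41 FREE]
malloc(30): first-fit scan over [0-41 FREE] -> 0

Answer: 0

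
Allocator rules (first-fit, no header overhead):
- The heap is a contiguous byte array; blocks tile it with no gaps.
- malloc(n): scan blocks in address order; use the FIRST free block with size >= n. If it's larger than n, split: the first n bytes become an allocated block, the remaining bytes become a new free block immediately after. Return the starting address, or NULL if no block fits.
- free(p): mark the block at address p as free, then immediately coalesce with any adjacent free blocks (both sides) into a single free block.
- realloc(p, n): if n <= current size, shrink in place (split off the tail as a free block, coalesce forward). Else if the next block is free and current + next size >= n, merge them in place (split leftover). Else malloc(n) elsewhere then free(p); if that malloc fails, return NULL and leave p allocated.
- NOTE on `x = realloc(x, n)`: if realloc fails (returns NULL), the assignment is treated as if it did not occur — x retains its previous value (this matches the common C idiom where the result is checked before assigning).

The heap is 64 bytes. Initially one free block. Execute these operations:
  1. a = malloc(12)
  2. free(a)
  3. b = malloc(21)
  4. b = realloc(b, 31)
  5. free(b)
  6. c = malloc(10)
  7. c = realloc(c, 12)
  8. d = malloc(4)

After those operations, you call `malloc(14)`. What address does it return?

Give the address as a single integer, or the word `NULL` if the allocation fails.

Answer: 16

Derivation:
Op 1: a = malloc(12) -> a = 0; heap: [0-11 ALLOC][12-63 FREE]
Op 2: free(a) -> (freed a); heap: [0-63 FREE]
Op 3: b = malloc(21) -> b = 0; heap: [0-20 ALLOC][21-63 FREE]
Op 4: b = realloc(b, 31) -> b = 0; heap: [0-30 ALLOC][31-63 FREE]
Op 5: free(b) -> (freed b); heap: [0-63 FREE]
Op 6: c = malloc(10) -> c = 0; heap: [0-9 ALLOC][10-63 FREE]
Op 7: c = realloc(c, 12) -> c = 0; heap: [0-11 ALLOC][12-63 FREE]
Op 8: d = malloc(4) -> d = 12; heap: [0-11 ALLOC][12-15 ALLOC][16-63 FREE]
malloc(14): first-fit scan over [0-11 ALLOC][12-15 ALLOC][16-63 FREE] -> 16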